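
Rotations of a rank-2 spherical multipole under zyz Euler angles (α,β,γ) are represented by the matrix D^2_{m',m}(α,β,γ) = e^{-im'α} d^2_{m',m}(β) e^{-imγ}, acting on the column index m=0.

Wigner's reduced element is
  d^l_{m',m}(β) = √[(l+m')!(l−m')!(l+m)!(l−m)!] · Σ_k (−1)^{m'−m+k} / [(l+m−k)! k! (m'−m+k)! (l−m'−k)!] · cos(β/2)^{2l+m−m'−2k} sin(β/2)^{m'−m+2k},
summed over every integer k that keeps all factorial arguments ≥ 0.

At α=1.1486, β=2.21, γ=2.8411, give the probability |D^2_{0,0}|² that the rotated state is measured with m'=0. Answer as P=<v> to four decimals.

D^2_{0,0}(1.1486,2.21,2.8411) = e^{-i·0·1.1486}·d^2_{0,0}(2.21)·e^{-i·0·2.8411}. Compute d first:
c=cos(2.21/2)=0.449134, s=sin(2.21/2)=0.893464; N=√[2·2·2·2]=4.000000
k∈{0,1,2} keeps every argument non-negative
  k=0: (−1)^0·4.0000/(4)·0.4491^4·0.8935^0 = +0.040692
  k=1: (−1)^1·4.0000/(1)·0.4491^2·0.8935^2 = -0.644120
  k=2: (−1)^2·4.0000/(4)·0.4491^0·0.8935^4 = +0.637248
d^2_{0,0}(2.21) = +0.040692 -0.644120 +0.637248 = +0.033820
|D^2_{0,0}|² = |d^2_{0,0}(β)|² = (+0.033820)² = 0.001144 (the z-rotation phases have unit modulus)

P=0.0011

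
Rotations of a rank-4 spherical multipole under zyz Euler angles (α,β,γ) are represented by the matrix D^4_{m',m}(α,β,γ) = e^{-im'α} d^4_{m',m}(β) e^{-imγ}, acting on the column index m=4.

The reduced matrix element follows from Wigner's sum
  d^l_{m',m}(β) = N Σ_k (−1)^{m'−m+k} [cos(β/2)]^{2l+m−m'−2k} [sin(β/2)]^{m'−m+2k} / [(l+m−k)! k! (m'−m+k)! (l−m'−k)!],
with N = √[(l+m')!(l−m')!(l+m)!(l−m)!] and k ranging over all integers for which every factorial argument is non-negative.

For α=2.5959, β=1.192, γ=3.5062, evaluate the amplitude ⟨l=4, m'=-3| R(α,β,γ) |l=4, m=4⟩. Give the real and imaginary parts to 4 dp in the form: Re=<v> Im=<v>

Re=0.0411 Im=0.0019

First d^4_{-3,4}(β=1.192), then the phase factors e^{-i(-3)α} and e^{-i(4)γ}:
With c≡cos(β/2)=0.827588 and s≡sin(β/2)=0.561337, N=[1·5040·40320·1]^{1/2}=14255.272709
The bounds max(0,m−m')=7 and min(l+m,l−m')=7 give 1 term
  k=7: (−1)^0·14255.2727/(5040)·0.8276^1·0.5613^7 = +0.041108
d^4_{-3,4}(1.192) = +0.041108
Attach z-rotation phases: D = e^{-i(-3)(2.5959)}·(+0.041108)·e^{-i(4)(3.5062)} = +0.041064+0.001894i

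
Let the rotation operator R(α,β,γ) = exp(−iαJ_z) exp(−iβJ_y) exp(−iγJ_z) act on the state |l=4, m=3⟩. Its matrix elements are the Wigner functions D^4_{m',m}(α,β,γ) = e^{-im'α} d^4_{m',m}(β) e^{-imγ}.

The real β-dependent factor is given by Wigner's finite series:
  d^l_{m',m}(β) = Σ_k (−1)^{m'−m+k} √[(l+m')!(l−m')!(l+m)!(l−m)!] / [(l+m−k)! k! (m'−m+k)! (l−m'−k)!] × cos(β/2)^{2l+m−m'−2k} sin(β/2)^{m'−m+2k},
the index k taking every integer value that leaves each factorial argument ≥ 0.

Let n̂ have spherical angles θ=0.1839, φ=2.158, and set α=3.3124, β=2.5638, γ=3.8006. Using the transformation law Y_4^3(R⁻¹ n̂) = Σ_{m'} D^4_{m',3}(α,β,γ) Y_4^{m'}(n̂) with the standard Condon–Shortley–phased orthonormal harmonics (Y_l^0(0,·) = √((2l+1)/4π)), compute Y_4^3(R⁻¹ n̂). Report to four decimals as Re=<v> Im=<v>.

Need the full column D^4_{m',3} for m'=−4..4 at α=3.3124, β=2.5638, γ=3.8006.
cos(β/2)=0.284894, sin(β/2)=0.958559
d^4_{-4,3}: single k=7 term ⇒ +0.599185;  D = -0.163862+0.576343i
d^4_{-3,3}: k∈[6..7] ⇒ +0.440736 -0.712772 = -0.272035;  D = -0.028835+0.270503i
d^4_{-2,3}: k∈[5..6] ⇒ +0.210054 -0.792647 = -0.582592;  D = -0.037616-0.581377i
d^4_{-1,3}: k∈[4..5] ⇒ +0.073575 -0.499748 = -0.426173;  D = +0.099405+0.414418i
d^4_{0,3}: k∈[3..4] ⇒ +0.019559 -0.221417 = -0.201858;  D = -0.079763-0.185430i
d^4_{1,3}: k∈[2..3] ⇒ +0.003900 -0.073575 = -0.069675;  D = +0.038011+0.058394i
d^4_{2,3}: k∈[1..2] ⇒ +0.000546 -0.018555 = -0.018009;  D = -0.012247-0.013203i
d^4_{3,3}: k∈[0..1] ⇒ +0.000043 -0.003439 = -0.003396;  D = +0.002699+0.002061i
d^4_{4,3}: single k=0 term ⇒ -0.000413;  D = -0.000366-0.000191i
Y_4^{m'}(θ=0.1839,φ=2.158) and Σ D·Y over m':
  (-0.1639+0.5763i)·(-0.0003-0.0004i)  (-0.0288+0.2705i)·(+0.0074-0.0014i)  (-0.0376-0.5814i)·(-0.0249+0.0595i)  (+0.0994+0.4144i)·(-0.1775-0.2666i)  (-0.0798-0.1854i)·(+0.7089+0.0000i)  (+0.0380+0.0584i)·(+0.1775-0.2666i)  (-0.0122-0.0132i)·(-0.0249-0.0595i)  (+0.0027+0.0021i)·(-0.0074-0.0014i)  (-0.0004-0.0002i)·(-0.0003+0.0004i)
Y_4^3(R⁻¹ n̂) = +0.094097-0.216102i

Re=0.0941 Im=-0.2161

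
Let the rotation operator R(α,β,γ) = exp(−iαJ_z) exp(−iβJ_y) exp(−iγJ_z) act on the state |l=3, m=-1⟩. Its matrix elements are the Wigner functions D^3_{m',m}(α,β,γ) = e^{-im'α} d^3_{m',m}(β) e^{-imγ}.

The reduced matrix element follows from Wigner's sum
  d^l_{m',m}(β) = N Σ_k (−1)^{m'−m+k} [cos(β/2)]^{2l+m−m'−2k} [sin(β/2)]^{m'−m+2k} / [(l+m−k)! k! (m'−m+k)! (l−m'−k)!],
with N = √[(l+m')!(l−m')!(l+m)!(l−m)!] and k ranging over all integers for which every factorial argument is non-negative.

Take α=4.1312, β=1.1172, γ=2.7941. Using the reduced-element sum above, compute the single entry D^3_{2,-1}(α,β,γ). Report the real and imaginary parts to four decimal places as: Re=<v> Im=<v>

First d^3_{2,-1}(β=1.1172), then the phase factors e^{-i(2)α} and e^{-i(-1)γ}:
c=cos(1.1172/2)=0.847998, s=sin(1.1172/2)=0.530000; N=√[120·1·2·24]=75.894664
Admissible k: 0..1 (factorial args all ≥0)
  k=0: (−1)^3·75.8947/(12)·0.8480^3·0.5300^3 = -0.574170
  k=1: (−1)^4·75.8947/(24)·0.8480^1·0.5300^5 = +0.112143
d^3_{2,-1}(1.1172) = -0.574170 +0.112143 = -0.462027
Attach z-rotation phases: D = e^{-i(2)(4.1312)}·(-0.462027)·e^{-i(-1)(2.7941)} = -0.316929-0.336193i

Re=-0.3169 Im=-0.3362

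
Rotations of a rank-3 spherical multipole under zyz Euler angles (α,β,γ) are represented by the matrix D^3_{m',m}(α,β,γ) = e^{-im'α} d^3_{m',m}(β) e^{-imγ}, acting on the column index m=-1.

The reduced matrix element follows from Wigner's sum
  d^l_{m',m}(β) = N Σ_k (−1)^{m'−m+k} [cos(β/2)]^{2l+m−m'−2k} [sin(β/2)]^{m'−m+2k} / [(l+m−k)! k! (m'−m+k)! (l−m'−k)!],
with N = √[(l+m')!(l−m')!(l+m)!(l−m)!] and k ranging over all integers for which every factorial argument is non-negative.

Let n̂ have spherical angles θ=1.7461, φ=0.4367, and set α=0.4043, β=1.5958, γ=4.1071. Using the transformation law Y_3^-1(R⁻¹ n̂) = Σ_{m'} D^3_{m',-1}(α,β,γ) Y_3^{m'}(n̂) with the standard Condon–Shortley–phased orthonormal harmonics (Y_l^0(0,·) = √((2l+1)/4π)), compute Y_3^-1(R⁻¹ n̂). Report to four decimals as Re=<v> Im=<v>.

Re=-0.1398 Im=-0.1317

Need the full column D^3_{m',-1} for m'=−3..3 at α=0.4043, β=1.5958, γ=4.1071.
cos(β/2)=0.698212, sin(β/2)=0.715891
d^3_{-3,-1}: single k=2 term ⇒ +0.471724;  D = +0.269311-0.387292i
d^3_{-2,-1}: k∈[1..2] ⇒ +0.375649 -0.789828 = -0.414179;  D = -0.083628+0.405648i
d^3_{-1,-1}: k∈[0..2] ⇒ +0.115857 -0.974390 +0.768270 = -0.090262;  D = +0.018020+0.088445i
d^3_{0,-1}: k∈[0..2] ⇒ -0.411503 +1.297820 -0.454793 = +0.431524;  D = -0.245537-0.354859i
d^3_{1,-1}: k∈[0..2] ⇒ +0.730792 -1.024360 +0.134612 = -0.158957;  D = +0.134575+0.084598i
d^3_{2,-1}: k∈[0..1] ⇒ -0.789828 +0.415167 = -0.374661;  D = +0.370059+0.058546i
d^3_{3,-1}: single k=0 term ⇒ +0.495916;  D = -0.480818+0.121438i
Y_3^{m'}(θ=1.7461,φ=0.4367) and Σ D·Y over m':
  (+0.2693-0.3873i)·(+0.1027-0.3849i)  (-0.0836+0.4056i)·(-0.1110+0.1325i)  (+0.0180+0.0884i)·(-0.2445+0.1141i)  (-0.2455-0.3549i)·(+0.1854+0.0000i)  (+0.1346+0.0846i)·(+0.2445+0.1141i)  (+0.3701+0.0585i)·(-0.1110-0.1325i)  (-0.4808+0.1214i)·(-0.1027-0.3849i)
Y_3^-1(R⁻¹ n̂) = -0.139836-0.131750i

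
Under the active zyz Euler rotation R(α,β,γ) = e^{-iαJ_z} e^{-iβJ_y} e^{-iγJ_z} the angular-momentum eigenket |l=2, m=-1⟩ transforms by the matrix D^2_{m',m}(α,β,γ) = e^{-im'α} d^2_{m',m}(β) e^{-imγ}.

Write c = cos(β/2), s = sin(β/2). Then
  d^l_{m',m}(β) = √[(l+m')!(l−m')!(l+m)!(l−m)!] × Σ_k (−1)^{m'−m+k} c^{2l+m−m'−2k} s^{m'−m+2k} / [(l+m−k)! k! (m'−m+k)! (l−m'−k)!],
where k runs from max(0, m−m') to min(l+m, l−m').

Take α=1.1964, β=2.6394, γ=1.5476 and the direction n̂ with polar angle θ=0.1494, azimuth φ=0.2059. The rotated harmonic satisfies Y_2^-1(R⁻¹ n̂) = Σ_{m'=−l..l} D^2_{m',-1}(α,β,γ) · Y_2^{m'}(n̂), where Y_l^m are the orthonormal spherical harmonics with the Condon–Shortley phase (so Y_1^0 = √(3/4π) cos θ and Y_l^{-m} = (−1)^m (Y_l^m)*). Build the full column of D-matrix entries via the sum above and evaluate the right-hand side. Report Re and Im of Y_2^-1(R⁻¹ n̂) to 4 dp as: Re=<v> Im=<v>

Re=0.0877 Im=0.3481

Need the full column D^2_{m',-1} for m'=−2..2 at α=1.1964, β=2.6394, γ=1.5476.
cos(β/2)=0.248466, sin(β/2)=0.968641
d^2_{-2,-1}: single k=1 term ⇒ +0.029716;  D = -0.020729-0.021292i
d^2_{-1,-1}: k∈[0..1] ⇒ +0.003811 -0.173772 = -0.169961;  D = +0.156703-0.065809i
d^2_{0,-1}: k∈[0..1] ⇒ -0.036395 +0.553134 = +0.516740;  D = +0.011985+0.516601i
d^2_{1,-1}: k∈[0..1] ⇒ +0.173772 -0.880340 = -0.706568;  D = -0.663440-0.243077i
d^2_{2,-1}: single k=0 term ⇒ -0.451632;  D = -0.299695+0.337868i
Y_2^{m'}(θ=0.1494,φ=0.2059) and Σ D·Y over m':
  (-0.0207-0.0213i)·(+0.0078-0.0034i)  (+0.1567-0.0658i)·(+0.1113-0.0232i)  (+0.0120+0.5166i)·(+0.6098+0.0000i)  (-0.6634-0.2431i)·(-0.1113-0.0232i)  (-0.2997+0.3379i)·(+0.0078+0.0034i)
Y_2^-1(R⁻¹ n̂) = +0.087673+0.348073i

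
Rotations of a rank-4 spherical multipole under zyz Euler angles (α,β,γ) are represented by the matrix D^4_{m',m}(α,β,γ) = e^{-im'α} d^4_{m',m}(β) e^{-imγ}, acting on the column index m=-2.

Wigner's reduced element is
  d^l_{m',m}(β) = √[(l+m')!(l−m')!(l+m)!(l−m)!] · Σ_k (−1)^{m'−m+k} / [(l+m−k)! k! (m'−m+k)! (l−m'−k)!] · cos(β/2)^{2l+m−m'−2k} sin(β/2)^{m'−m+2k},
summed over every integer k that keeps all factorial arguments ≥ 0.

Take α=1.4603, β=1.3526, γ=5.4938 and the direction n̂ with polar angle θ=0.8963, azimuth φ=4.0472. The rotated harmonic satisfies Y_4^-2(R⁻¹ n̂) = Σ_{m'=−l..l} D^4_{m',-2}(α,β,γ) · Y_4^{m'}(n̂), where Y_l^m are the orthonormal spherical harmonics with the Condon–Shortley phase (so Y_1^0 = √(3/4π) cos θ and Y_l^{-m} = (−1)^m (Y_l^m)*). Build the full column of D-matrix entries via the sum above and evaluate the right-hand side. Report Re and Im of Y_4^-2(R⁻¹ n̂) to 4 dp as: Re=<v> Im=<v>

Need the full column D^4_{m',-2} for m'=−4..4 at α=1.4603, β=1.3526, γ=5.4938.
cos(β/2)=0.779894, sin(β/2)=0.625912
d^4_{-4,-2}: single k=2 term ⇒ +0.466464;  D = -0.202879-0.420035i
d^4_{-3,-2}: k∈[1..2] ⇒ +0.410985 -0.794149 = -0.383164;  D = +0.361299-0.127586i
d^4_{-2,-2}: k∈[0..2] ⇒ +0.136862 -1.057842 +0.851698 = -0.069281;  D = -0.015725-0.067473i
d^4_{-1,-2}: k∈[0..2] ⇒ -0.466013 +1.500801 -0.644447 = +0.390341;  D = +0.387605-0.046136i
d^4_{0,-2}: k∈[0..2] ⇒ +0.836297 -1.436430 +0.346953 = -0.253180;  D = +0.002019+0.253172i
d^4_{1,-2}: k∈[0..2] ⇒ -1.000534 +0.966670 -0.124527 = -0.158391;  D = +0.157559+0.016210i
d^4_{2,-2}: k∈[0..2] ⇒ +0.851698 -0.438865 +0.023556 = +0.436390;  D = -0.092258+0.426526i
d^4_{3,-2}: k∈[0..1] ⇒ -0.511514 +0.109822 = -0.401691;  D = -0.380853-0.127698i
d^4_{4,-2}: single k=0 term ⇒ +0.193521;  D = +0.081378-0.175579i
Y_4^{m'}(θ=0.8963,φ=4.0472) and Σ D·Y over m':
  (-0.2029-0.4200i)·(-0.1460+0.0762i)  (+0.3613-0.1276i)·(+0.3393+0.1535i)  (-0.0157-0.0675i)·(-0.0841-0.3429i)  (+0.3876-0.0461i)·(+0.0384-0.0490i)  (+0.0020+0.2532i)·(-0.3572+0.0000i)  (+0.1576+0.0162i)·(-0.0384-0.0490i)  (-0.0923+0.4265i)·(-0.0841+0.3429i)  (-0.3809-0.1277i)·(-0.3393+0.1535i)  (+0.0814-0.1756i)·(-0.1460-0.0762i)
Y_4^-2(R⁻¹ n̂) = +0.173709-0.113627i

Re=0.1737 Im=-0.1136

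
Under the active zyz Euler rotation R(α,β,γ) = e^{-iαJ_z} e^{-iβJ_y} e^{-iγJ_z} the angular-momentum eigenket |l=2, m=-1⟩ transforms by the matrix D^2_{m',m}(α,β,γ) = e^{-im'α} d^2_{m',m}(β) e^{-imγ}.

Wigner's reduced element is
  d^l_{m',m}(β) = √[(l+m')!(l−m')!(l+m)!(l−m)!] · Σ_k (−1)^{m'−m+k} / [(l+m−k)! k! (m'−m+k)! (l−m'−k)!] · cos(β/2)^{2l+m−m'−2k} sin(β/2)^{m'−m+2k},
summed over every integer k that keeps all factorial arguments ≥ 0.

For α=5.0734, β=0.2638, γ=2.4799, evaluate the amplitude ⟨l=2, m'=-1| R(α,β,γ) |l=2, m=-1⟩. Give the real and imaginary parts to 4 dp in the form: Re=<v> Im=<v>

Re=0.2709 Im=0.8737

First d^2_{-1,-1}(β=0.2638), then the phase factors e^{-i(-1)α} and e^{-i(-1)γ}:
Half-angle: c=0.991314, s=0.131518. N=√(1·6·1·6)=6.000000
Admissible k: 0..1 (factorial args all ≥0)
  k=0: (−1)^0·6.0000/(6)·0.9913^4·0.1315^0 = +0.965705
  k=1: (−1)^1·6.0000/(2)·0.9913^2·0.1315^2 = -0.050993
d^2_{-1,-1}(0.2638) = +0.965705 -0.050993 = +0.914712
Phases: e^{-i·(-1)·5.0734}=+0.353220-0.935540i, e^{-i·(-1)·2.4799}=-0.788953+0.614453i ⇒ D=+0.270911+0.873673i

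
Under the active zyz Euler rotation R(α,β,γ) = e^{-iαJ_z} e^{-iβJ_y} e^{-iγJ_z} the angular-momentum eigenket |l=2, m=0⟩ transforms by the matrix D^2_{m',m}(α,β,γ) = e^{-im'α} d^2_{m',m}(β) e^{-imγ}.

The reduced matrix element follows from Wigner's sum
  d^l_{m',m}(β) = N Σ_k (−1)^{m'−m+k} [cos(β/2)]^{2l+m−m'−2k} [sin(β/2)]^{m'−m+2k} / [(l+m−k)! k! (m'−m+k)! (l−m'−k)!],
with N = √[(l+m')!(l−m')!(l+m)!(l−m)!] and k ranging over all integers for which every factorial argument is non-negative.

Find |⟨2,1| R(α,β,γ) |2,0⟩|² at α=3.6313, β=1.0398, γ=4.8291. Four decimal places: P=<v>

First d^2_{1,0}(β=1.0398), then the phase factors e^{-i(1)α} and e^{-i(0)γ}:
Half-angle: c=0.867869, s=0.496793. N=√(6·1·2·2)=4.898979
k: max(0,(0)−(1))=0 … min(2+(0),2−(1))=1
  k=0: (−1)^1·4.8990/(2)·0.8679^3·0.4968^1 = -0.795452
  k=1: (−1)^2·4.8990/(2)·0.8679^1·0.4968^3 = +0.260650
d^2_{1,0}(1.0398) = -0.795452 +0.260650 = -0.534802
|D^2_{1,0}|² = |d^2_{1,0}(β)|² = (-0.534802)² = 0.286013 (the z-rotation phases have unit modulus)

P=0.2860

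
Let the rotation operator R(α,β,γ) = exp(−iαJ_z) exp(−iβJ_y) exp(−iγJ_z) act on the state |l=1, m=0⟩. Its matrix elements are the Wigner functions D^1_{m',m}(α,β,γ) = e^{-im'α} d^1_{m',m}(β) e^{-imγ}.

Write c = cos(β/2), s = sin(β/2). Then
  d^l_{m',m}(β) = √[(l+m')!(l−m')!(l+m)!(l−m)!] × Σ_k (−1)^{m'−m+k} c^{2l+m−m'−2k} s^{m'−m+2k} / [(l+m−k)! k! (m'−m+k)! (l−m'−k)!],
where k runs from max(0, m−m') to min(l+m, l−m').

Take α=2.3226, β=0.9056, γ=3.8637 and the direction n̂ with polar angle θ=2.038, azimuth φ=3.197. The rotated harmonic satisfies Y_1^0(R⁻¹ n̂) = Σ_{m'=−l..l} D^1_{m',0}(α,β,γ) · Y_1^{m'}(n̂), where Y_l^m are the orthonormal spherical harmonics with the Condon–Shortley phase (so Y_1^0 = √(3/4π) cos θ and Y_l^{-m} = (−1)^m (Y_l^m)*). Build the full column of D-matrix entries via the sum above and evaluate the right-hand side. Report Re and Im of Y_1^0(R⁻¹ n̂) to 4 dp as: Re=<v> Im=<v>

Need the full column D^1_{m',0} for m'=−1..1 at α=2.3226, β=0.9056, γ=3.8637.
cos(β/2)=0.899226, sin(β/2)=0.437485
d^1_{-1,0}: single k=1 term ⇒ +0.556349;  D = -0.379962+0.406389i
d^1_{0,0}: k∈[0..1] ⇒ +0.808607 -0.191393 = +0.617214;  D = +0.617214+0.000000i
d^1_{1,0}: single k=0 term ⇒ -0.556349;  D = +0.379962+0.406389i
Y_1^{m'}(θ=2.038,φ=3.197) and Σ D·Y over m':
  (-0.3800+0.4064i)·(-0.3080+0.0171i)  (+0.6172+0.0000i)·(-0.2201+0.0000i)  (+0.3800+0.4064i)·(+0.3080+0.0171i)
Y_1^0(R⁻¹ n̂) = +0.084343+0.000000i

Re=0.0843 Im=0.0000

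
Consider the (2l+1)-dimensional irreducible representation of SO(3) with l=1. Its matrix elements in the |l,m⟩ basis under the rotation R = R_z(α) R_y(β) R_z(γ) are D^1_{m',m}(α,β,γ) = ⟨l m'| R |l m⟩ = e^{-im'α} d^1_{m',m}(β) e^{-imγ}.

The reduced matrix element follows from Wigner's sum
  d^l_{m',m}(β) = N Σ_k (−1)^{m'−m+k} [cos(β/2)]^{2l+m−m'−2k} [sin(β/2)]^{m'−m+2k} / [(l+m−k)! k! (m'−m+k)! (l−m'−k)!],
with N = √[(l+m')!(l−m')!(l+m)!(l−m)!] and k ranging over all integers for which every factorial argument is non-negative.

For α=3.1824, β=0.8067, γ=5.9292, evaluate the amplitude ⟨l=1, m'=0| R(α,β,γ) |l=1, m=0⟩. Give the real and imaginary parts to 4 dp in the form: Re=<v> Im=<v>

Re=0.6919 Im=0.0000

Split into d^1_{0,0}(β=0.8067) × two z-phases.
Half-angle: c=0.919751, s=0.392502. N=√(1·1·1·1)=1.000000
The bounds max(0,m−m')=0 and min(l+m,l−m')=1 give 2 terms
  k=0: (−1)^0·1.0000/(1)·0.9198^2·0.3925^0 = +0.845942
  k=1: (−1)^1·1.0000/(1)·0.9198^0·0.3925^2 = -0.154058
d^1_{0,0}(0.8067) = +0.845942 -0.154058 = +0.691885
D = (+1.000000+0.000000i)·(+0.691885)·(+1.000000+0.000000i) = +0.691885+0.000000i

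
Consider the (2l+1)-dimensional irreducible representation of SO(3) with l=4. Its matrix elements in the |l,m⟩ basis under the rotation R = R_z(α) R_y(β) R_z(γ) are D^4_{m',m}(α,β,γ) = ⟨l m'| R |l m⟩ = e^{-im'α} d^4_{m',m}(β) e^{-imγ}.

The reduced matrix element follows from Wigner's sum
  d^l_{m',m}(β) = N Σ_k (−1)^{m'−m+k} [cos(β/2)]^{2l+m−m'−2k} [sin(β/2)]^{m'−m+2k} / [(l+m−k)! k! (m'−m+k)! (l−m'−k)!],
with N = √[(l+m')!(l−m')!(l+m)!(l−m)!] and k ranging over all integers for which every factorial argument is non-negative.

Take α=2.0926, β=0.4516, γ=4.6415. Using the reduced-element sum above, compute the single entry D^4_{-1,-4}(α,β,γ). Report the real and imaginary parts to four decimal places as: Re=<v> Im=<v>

Re=0.0174 Im=-0.0718

D^4_{-1,-4}(2.0926,0.4516,4.6415) = e^{-i·-1·2.0926}·d^4_{-1,-4}(0.4516)·e^{-i·-4·4.6415}. Compute d first:
c=cos(0.4516/2)=0.974615, s=sin(0.4516/2)=0.223886; N=√[6·120·1·40320]=5387.986637
The bounds max(0,m−m')=0 and min(l+m,l−m')=0 give 1 term
  k=0: (−1)^3·5387.9866/(720)·0.9746^5·0.2239^3 = -0.073849
d^4_{-1,-4}(0.4516) = -0.073849
D = (-0.498445+0.866922i)·(-0.073849)·(+0.960067-0.279771i) = +0.017428-0.071763i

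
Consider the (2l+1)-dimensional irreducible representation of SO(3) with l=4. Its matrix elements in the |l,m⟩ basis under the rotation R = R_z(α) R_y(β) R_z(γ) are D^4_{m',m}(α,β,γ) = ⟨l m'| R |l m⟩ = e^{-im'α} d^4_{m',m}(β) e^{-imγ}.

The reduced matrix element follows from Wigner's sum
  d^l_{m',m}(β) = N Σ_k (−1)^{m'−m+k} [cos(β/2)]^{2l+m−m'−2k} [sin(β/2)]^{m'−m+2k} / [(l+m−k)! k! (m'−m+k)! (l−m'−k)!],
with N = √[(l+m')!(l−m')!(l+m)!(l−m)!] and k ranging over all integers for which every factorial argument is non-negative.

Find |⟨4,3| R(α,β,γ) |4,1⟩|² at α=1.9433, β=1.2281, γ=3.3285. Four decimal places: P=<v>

First d^4_{3,1}(β=1.2281), then the phase factors e^{-i(3)α} and e^{-i(1)γ}:
c=cos(1.2281/2)=0.817321, s=sin(1.2281/2)=0.576182; N=√[5040·1·120·6]=1904.940944
The bounds max(0,m−m')=0 and min(l+m,l−m')=1 give 2 terms
  k=0: (−1)^2·1904.9409/(240)·0.8173^6·0.5762^2 = +0.785501
  k=1: (−1)^3·1904.9409/(144)·0.8173^4·0.5762^4 = -0.650624
d^4_{3,1}(1.2281) = +0.785501 -0.650624 = +0.134877
|D^4_{3,1}|² = |d^4_{3,1}(β)|² = (+0.134877)² = 0.018192 (the z-rotation phases have unit modulus)

P=0.0182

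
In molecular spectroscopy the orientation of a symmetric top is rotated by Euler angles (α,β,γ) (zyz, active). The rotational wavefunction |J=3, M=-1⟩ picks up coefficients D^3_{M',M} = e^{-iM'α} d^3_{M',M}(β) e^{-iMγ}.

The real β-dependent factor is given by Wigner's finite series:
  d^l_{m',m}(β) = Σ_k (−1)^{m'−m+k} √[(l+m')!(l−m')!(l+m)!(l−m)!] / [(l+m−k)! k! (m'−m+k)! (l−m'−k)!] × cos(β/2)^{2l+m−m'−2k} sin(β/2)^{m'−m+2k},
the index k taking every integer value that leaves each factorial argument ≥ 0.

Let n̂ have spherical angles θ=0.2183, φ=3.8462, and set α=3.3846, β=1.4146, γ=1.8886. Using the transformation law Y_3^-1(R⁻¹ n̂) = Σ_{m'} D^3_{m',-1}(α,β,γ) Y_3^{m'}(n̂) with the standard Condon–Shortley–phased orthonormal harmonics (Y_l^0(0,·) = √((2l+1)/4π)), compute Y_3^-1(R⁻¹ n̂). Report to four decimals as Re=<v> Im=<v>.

Re=-0.0509 Im=0.1137

Need the full column D^3_{m',-1} for m'=−3..3 at α=3.3846, β=1.4146, γ=1.8886.
cos(β/2)=0.760119, sin(β/2)=0.649784
d^3_{-3,-1}: single k=2 term ⇒ +0.545896;  D = +0.472658-0.273124i
d^3_{-2,-1}: k∈[1..2] ⇒ +0.521407 -0.762047 = -0.240639;  D = +0.173263-0.166995i
d^3_{-1,-1}: k∈[0..2] ⇒ +0.192881 -1.127598 +0.618002 = -0.316715;  D = -0.168452+0.268201i
d^3_{0,-1}: k∈[0..2] ⇒ -0.571173 +1.252170 -0.305012 = +0.375986;  D = -0.117488+0.357158i
d^3_{1,-1}: k∈[0..2] ⇒ +0.845698 -0.824003 +0.075269 = +0.096964;  D = +0.007246-0.096693i
d^3_{2,-1}: k∈[0..1] ⇒ -0.762047 +0.278436 = -0.483610;  D = -0.080965-0.476784i
d^3_{3,-1}: single k=0 term ⇒ +0.398919;  D = -0.159458-0.365663i
Y_3^{m'}(θ=0.2183,φ=3.8462) and Σ D·Y over m':
  (+0.4727-0.2731i)·(+0.0022+0.0036i)  (+0.1733-0.1670i)·(+0.0075-0.0462i)  (-0.1685+0.2682i)·(-0.2008+0.1707i)  (-0.1175+0.3572i)·(+0.6432+0.0000i)  (+0.0072-0.0967i)·(+0.2008+0.1707i)  (-0.0810-0.4768i)·(+0.0075+0.0462i)  (-0.1595-0.3657i)·(-0.0022+0.0036i)
Y_3^-1(R⁻¹ n̂) = -0.050864+0.113688i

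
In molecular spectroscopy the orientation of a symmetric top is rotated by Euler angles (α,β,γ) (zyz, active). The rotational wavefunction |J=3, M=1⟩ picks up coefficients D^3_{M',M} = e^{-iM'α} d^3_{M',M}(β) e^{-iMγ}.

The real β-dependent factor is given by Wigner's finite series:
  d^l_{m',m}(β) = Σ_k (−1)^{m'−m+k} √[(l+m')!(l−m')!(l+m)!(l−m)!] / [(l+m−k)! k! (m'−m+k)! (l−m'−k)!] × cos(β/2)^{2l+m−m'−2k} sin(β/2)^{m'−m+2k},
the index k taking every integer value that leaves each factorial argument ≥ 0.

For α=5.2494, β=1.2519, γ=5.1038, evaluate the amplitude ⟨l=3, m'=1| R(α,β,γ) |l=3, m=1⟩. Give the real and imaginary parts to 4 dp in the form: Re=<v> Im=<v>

Re=0.2617 Im=-0.3498

Split into d^3_{1,1}(β=1.2519) × two z-phases.
With c≡cos(β/2)=0.810407 and s≡sin(β/2)=0.585867, N=[24·2·24·2]^{1/2}=48.000000
k∈{0,1,2} keeps every argument non-negative
  k=0: (−1)^0·48.0000/(48)·0.8104^6·0.5859^0 = +0.283282
  k=1: (−1)^1·48.0000/(6)·0.8104^4·0.5859^2 = -1.184408
  k=2: (−1)^2·48.0000/(8)·0.8104^2·0.5859^4 = +0.464253
d^3_{1,1}(1.2519) = +0.283282 -1.184408 +0.464253 = -0.436873
Attach z-rotation phases: D = e^{-i(1)(5.2494)}·(-0.436873)·e^{-i(1)(5.1038)} = +0.261730-0.349793i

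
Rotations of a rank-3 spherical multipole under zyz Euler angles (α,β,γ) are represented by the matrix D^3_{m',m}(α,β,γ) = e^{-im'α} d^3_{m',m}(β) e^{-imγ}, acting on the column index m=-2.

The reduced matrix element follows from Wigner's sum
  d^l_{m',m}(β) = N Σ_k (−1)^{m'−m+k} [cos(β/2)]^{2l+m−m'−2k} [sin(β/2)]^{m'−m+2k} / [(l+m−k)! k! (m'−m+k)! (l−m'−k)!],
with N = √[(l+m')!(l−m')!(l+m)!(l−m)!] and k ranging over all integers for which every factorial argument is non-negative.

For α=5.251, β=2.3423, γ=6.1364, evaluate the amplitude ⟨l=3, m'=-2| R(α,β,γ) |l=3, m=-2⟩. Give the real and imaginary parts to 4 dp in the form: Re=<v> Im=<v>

D^3_{-2,-2}(5.251,2.3423,6.1364) = e^{-i·-2·5.251}·d^3_{-2,-2}(2.3423)·e^{-i·-2·6.1364}. Compute d first:
With c≡cos(β/2)=0.389093 and s≡sin(β/2)=0.921199, N=[1·120·1·120]^{1/2}=120.000000
k∈{0,1} keeps every argument non-negative
  k=0: (−1)^0·120.0000/(120)·0.3891^6·0.9212^0 = +0.003470
  k=1: (−1)^1·120.0000/(24)·0.3891^4·0.9212^2 = -0.097250
d^3_{-2,-2}(2.3423) = +0.003470 -0.097250 = -0.093780
Attach z-rotation phases: D = e^{-i(-2)(5.251)}·(-0.093780)·e^{-i(-2)(6.1364)} = +0.066428+0.066196i

Re=0.0664 Im=0.0662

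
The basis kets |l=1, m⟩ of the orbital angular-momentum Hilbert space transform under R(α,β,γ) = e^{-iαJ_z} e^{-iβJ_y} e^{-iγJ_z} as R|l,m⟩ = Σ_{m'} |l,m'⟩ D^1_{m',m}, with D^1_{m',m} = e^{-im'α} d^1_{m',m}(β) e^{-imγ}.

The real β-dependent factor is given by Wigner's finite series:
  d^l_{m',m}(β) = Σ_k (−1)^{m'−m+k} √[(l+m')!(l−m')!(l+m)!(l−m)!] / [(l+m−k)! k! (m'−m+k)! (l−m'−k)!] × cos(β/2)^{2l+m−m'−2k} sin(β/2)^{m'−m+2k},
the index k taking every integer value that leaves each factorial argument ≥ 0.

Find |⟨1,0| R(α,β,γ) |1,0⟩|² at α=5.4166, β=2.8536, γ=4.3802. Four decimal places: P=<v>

P=0.9193

First d^1_{0,0}(β=2.8536), then the phase factors e^{-i(0)α} and e^{-i(0)γ}:
With c≡cos(β/2)=0.143499 and s≡sin(β/2)=0.989650, N=[1·1·1·1]^{1/2}=1.000000
k: max(0,(0)−(0))=0 … min(1+(0),1−(0))=1
  k=0: (−1)^0·1.0000/(1)·0.1435^2·0.9897^0 = +0.020592
  k=1: (−1)^1·1.0000/(1)·0.1435^0·0.9897^2 = -0.979408
d^1_{0,0}(2.8536) = +0.020592 -0.979408 = -0.958816
|D^1_{0,0}|² = |d^1_{0,0}(β)|² = (-0.958816)² = 0.919328 (the z-rotation phases have unit modulus)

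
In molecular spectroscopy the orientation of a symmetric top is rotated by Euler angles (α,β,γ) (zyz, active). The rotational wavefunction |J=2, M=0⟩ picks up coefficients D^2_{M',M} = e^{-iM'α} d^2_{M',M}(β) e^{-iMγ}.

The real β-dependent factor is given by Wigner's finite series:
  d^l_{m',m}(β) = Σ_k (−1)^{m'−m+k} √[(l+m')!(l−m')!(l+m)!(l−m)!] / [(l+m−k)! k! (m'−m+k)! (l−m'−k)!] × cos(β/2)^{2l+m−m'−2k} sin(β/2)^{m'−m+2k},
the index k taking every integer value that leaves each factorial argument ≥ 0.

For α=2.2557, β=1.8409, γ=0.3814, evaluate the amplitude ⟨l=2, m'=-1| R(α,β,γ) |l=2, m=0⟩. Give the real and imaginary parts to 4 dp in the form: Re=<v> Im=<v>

Re=0.1992 Im=-0.2439

D^2_{-1,0}(2.2557,1.8409,0.3814) = e^{-i·-1·2.2557}·d^2_{-1,0}(1.8409)·e^{-i·0·0.3814}. Compute d first:
c=cos(1.8409/2)=0.605462, s=sin(1.8409/2)=0.795874; N=√[1·6·2·2]=4.898979
k: max(0,(0)−(-1))=1 … min(2+(0),2−(-1))=2
  k=1: (−1)^0·4.8990/(2)·0.6055^3·0.7959^1 = +0.432694
  k=2: (−1)^1·4.8990/(2)·0.6055^1·0.7959^3 = -0.747646
d^2_{-1,0}(1.8409) = +0.432694 -0.747646 = -0.314952
Attach z-rotation phases: D = e^{-i(-1)(2.2557)}·(-0.314952)·e^{-i(0)(0.3814)} = +0.199238-0.243924i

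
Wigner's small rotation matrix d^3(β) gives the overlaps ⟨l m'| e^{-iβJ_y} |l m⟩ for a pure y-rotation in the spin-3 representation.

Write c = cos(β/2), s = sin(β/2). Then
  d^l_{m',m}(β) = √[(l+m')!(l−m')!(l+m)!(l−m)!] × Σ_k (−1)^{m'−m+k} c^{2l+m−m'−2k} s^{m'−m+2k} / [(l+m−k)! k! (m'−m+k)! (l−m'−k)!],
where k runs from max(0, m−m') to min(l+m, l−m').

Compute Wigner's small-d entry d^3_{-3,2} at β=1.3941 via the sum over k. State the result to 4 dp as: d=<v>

d^3_{-3,2}(β=1.3941) via Wigner's sum:
With c≡cos(β/2)=0.766739 and s≡sin(β/2)=0.641959, N=[1·720·120·1]^{1/2}=293.938769
The bounds max(0,m−m')=5 and min(l+m,l−m')=5 give 1 term
  k=5: (−1)^0·293.9388/(120)·0.7667^1·0.6420^5 = +0.204766
d^3_{-3,2}(1.3941) = +0.204766

d=0.2048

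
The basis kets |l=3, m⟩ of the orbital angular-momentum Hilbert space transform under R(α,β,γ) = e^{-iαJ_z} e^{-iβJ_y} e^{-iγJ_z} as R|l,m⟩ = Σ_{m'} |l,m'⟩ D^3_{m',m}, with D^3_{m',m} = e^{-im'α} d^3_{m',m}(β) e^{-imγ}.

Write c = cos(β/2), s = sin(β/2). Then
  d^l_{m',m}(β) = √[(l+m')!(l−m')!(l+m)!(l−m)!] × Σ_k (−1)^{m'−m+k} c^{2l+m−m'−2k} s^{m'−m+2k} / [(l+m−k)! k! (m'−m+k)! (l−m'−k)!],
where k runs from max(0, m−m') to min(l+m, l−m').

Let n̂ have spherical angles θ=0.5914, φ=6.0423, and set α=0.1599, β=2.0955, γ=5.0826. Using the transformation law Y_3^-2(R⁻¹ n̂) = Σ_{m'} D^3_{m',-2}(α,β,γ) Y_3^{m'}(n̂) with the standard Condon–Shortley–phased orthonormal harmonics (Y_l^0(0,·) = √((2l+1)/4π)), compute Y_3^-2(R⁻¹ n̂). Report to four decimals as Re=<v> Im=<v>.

Re=-0.0277 Im=-0.0086

Need the full column D^3_{m',-2} for m'=−3..3 at α=0.1599, β=2.0955, γ=5.0826.
cos(β/2)=0.499521, sin(β/2)=0.866301
d^3_{-3,-2}: single k=1 term ⇒ +0.065996;  D = -0.022672-0.061979i
d^3_{-2,-2}: k∈[0..1] ⇒ +0.015535 -0.233628 = -0.218092;  D = +0.106577+0.190278i
d^3_{-1,-2}: k∈[0..1] ⇒ -0.085200 +0.512507 = +0.427307;  D = -0.265510-0.334806i
d^3_{0,-2}: k∈[0..1] ⇒ +0.255927 -0.769742 = -0.513815;  D = +0.379290+0.346620i
d^3_{1,-2}: k∈[0..1] ⇒ -0.512507 +0.770725 = +0.258218;  D = -0.215916-0.141622i
d^3_{2,-2}: k∈[0..1] ⇒ +0.702675 -0.422683 = +0.279993;  D = -0.255587-0.114329i
d^3_{3,-2}: single k=0 term ⇒ -0.597001;  D = +0.576825+0.153894i
Y_3^{m'}(θ=0.5914,φ=6.0423) and Σ D·Y over m':
  (-0.0227-0.0620i)·(+0.0542+0.0478i)  (+0.1066+0.1903i)·(+0.2337+0.1222i)  (-0.2655-0.3348i)·(+0.4280+0.1051i)  (+0.3793+0.3466i)·(+0.1381+0.0000i)  (-0.2159-0.1416i)·(-0.4280+0.1051i)  (-0.2556-0.1143i)·(+0.2337-0.1222i)  (+0.5768+0.1539i)·(-0.0542+0.0478i)
Y_3^-2(R⁻¹ n̂) = -0.027700-0.008621i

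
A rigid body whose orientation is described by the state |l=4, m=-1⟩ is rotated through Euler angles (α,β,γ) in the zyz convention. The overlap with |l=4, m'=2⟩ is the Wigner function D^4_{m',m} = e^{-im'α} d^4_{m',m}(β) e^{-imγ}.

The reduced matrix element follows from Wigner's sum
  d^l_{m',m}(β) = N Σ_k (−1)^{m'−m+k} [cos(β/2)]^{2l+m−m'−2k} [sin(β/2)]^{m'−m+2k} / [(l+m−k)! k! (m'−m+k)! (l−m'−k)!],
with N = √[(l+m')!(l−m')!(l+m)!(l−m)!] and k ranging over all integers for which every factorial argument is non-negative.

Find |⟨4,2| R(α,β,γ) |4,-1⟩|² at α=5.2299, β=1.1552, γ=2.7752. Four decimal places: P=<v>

P=0.1569

First d^4_{2,-1}(β=1.1552), then the phase factors e^{-i(2)α} and e^{-i(-1)γ}:
Half-angle: c=0.837775, s=0.546015. N=√(720·2·6·120)=1018.233765
The bounds max(0,m−m')=0 and min(l+m,l−m')=2 give 3 terms
  k=0: (−1)^3·1018.2338/(72)·0.8378^5·0.5460^3 = -0.950094
  k=1: (−1)^4·1018.2338/(48)·0.8378^3·0.5460^5 = +0.605357
  k=2: (−1)^5·1018.2338/(240)·0.8378^1·0.5460^7 = -0.051427
d^4_{2,-1}(1.1552) = -0.950094 +0.605357 -0.051427 = -0.396165
|D^4_{2,-1}|² = |d^4_{2,-1}(β)|² = (-0.396165)² = 0.156946 (the z-rotation phases have unit modulus)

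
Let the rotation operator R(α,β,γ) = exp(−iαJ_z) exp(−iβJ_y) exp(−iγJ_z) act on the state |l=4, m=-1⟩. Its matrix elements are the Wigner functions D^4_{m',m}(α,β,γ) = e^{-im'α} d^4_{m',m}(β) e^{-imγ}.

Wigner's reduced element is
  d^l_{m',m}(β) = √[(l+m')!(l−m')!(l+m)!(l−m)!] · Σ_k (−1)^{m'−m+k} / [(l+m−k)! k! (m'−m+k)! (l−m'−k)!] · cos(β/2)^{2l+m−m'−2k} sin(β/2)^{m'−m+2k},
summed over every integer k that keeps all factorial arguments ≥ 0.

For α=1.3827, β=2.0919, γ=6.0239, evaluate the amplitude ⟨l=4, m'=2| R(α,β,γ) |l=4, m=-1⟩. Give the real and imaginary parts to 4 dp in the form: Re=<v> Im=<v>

First d^4_{2,-1}(β=2.0919), then the phase factors e^{-i(2)α} and e^{-i(-1)γ}:
c=cos(2.0919/2)=0.501080, s=sin(2.0919/2)=0.865401; N=√[720·2·6·120]=1018.233765
k∈{0,1,2} keeps every argument non-negative
  k=0: (−1)^3·1018.2338/(72)·0.5011^5·0.8654^3 = -0.289536
  k=1: (−1)^4·1018.2338/(48)·0.5011^3·0.8654^5 = +1.295431
  k=2: (−1)^5·1018.2338/(240)·0.5011^1·0.8654^7 = -0.772796
d^4_{2,-1}(2.0919) = -0.289536 +1.295431 -0.772796 = +0.233099
D = (-0.930070-0.367382i)·(+0.233099)·(+0.966573-0.256390i) = -0.231508-0.027189i

Re=-0.2315 Im=-0.0272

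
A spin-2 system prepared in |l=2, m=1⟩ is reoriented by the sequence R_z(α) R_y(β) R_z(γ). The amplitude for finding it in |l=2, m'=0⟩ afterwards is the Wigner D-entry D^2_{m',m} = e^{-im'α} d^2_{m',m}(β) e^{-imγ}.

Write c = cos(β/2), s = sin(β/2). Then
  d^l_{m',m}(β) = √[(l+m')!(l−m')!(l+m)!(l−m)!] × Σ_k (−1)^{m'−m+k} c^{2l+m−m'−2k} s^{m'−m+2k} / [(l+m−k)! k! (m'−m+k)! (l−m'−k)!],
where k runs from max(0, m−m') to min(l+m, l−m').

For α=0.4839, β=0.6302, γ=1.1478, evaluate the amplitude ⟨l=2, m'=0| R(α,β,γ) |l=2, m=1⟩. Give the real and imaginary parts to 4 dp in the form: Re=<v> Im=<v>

Re=0.2394 Im=-0.5317

Split into d^2_{0,1}(β=0.6302) × two z-phases.
With c≡cos(β/2)=0.950765 and s≡sin(β/2)=0.309912, N=[2·2·6·1]^{1/2}=4.898979
The bounds max(0,m−m')=1 and min(l+m,l−m')=2 give 2 terms
  k=1: (−1)^0·4.8990/(2)·0.9508^3·0.3099^1 = +0.652429
  k=2: (−1)^1·4.8990/(2)·0.9508^1·0.3099^3 = -0.069321
d^2_{0,1}(0.6302) = +0.652429 -0.069321 = +0.583109
Phases: e^{-i·(0)·0.4839}=+1.000000+0.000000i, e^{-i·(1)·1.1478}=+0.410495-0.911863i ⇒ D=+0.239363-0.531715i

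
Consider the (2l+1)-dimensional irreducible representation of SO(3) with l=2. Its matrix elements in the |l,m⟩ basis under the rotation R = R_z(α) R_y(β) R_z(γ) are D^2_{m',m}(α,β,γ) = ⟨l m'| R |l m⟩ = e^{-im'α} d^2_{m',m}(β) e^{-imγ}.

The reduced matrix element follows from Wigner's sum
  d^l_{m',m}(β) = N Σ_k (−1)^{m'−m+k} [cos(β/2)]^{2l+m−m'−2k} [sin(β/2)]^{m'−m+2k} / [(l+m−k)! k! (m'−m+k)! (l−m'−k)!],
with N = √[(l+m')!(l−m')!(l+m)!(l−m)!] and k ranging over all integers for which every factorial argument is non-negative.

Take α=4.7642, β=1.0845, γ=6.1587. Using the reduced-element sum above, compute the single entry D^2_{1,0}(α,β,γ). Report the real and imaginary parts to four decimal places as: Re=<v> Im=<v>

Re=-0.0262 Im=-0.5054

Split into d^2_{1,0}(β=1.0845) × two z-phases.
With c≡cos(β/2)=0.856550 and s≡sin(β/2)=0.516065, N=[6·1·2·2]^{1/2}=4.898979
k: max(0,(0)−(1))=0 … min(2+(0),2−(1))=1
  k=0: (−1)^1·4.8990/(2)·0.8565^3·0.5161^1 = -0.794397
  k=1: (−1)^2·4.8990/(2)·0.8565^1·0.5161^3 = +0.288363
d^2_{1,0}(1.0845) = -0.794397 +0.288363 = -0.506033
Phases: e^{-i·(1)·4.7642}=+0.051788+0.998658i, e^{-i·(0)·6.1587}=+1.000000+0.000000i ⇒ D=-0.026206-0.505354i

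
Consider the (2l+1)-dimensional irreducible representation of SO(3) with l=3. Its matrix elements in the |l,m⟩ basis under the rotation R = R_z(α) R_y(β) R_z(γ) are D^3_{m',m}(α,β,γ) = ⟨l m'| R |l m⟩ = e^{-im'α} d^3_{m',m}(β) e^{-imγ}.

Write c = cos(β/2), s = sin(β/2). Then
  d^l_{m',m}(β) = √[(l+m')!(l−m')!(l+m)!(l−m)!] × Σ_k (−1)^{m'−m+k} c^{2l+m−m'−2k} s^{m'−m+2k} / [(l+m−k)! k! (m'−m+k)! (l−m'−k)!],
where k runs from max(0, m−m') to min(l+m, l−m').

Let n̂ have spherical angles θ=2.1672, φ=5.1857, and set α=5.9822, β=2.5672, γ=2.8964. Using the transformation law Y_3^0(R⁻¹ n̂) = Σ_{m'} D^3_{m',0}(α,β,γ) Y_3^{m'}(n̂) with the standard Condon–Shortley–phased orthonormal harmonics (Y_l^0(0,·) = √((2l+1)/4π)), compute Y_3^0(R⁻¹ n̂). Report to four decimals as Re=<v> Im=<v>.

Re=0.0257 Im=0.0000

Need the full column D^3_{m',0} for m'=−3..3 at α=5.9822, β=2.5672, γ=2.8964.
cos(β/2)=0.283265, sin(β/2)=0.959042
d^3_{-3,0}: single k=3 term ⇒ +0.089661;  D = +0.055526-0.070398i
d^3_{-2,0}: k∈[2..3] ⇒ +0.032434 -0.371788 = -0.339354;  D = -0.279702+0.192165i
d^3_{-1,0}: k∈[1..3] ⇒ +0.006059 -0.208354 +0.796105 = +0.593811;  D = +0.567116-0.176042i
d^3_{0,0}: k∈[0..3] ⇒ +0.000517 -0.053295 +0.610910 -0.778082 = -0.219951;  D = -0.219951+0.000000i
d^3_{1,0}: k∈[0..2] ⇒ -0.006059 +0.208354 -0.796105 = -0.593811;  D = -0.567116-0.176042i
d^3_{2,0}: k∈[0..1] ⇒ +0.032434 -0.371788 = -0.339354;  D = -0.279702-0.192165i
d^3_{3,0}: single k=0 term ⇒ -0.089661;  D = -0.055526-0.070398i
Y_3^{m'}(θ=2.1672,φ=5.1857) and Σ D·Y over m':
  (+0.0555-0.0704i)·(-0.2336-0.0355i)  (-0.2797+0.1922i)·(+0.2296-0.3188i)  (+0.5671-0.1760i)·(+0.0704+0.1374i)  (-0.2200+0.0000i)·(+0.2982+0.0000i)  (-0.5671-0.1760i)·(-0.0704+0.1374i)  (-0.2797-0.1922i)·(+0.2296+0.3188i)  (-0.0555-0.0704i)·(+0.2336-0.0355i)
Y_3^0(R⁻¹ n̂) = +0.025748+0.000000i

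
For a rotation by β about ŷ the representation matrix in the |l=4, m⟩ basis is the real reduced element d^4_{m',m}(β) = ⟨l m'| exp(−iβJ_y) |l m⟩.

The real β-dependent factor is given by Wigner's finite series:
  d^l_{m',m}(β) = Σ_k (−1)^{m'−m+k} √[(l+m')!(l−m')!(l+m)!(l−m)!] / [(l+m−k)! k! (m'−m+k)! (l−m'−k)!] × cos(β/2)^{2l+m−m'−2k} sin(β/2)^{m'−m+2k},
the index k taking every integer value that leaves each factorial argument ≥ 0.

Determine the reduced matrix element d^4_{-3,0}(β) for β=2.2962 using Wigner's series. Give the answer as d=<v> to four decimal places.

d^4_{-3,0}(β=2.2962) via Wigner's sum:
With c≡cos(β/2)=0.410221 and s≡sin(β/2)=0.911986, N=[1·5040·24·24]^{1/2}=1703.830978
k: max(0,(0)−(-3))=3 … min(4+(0),4−(-3))=4
  k=3: (−1)^0·1703.8310/(144)·0.4102^5·0.9120^3 = +0.104260
  k=4: (−1)^1·1703.8310/(144)·0.4102^3·0.9120^5 = -0.515298
d^4_{-3,0}(2.2962) = +0.104260 -0.515298 = -0.411038

d=-0.4110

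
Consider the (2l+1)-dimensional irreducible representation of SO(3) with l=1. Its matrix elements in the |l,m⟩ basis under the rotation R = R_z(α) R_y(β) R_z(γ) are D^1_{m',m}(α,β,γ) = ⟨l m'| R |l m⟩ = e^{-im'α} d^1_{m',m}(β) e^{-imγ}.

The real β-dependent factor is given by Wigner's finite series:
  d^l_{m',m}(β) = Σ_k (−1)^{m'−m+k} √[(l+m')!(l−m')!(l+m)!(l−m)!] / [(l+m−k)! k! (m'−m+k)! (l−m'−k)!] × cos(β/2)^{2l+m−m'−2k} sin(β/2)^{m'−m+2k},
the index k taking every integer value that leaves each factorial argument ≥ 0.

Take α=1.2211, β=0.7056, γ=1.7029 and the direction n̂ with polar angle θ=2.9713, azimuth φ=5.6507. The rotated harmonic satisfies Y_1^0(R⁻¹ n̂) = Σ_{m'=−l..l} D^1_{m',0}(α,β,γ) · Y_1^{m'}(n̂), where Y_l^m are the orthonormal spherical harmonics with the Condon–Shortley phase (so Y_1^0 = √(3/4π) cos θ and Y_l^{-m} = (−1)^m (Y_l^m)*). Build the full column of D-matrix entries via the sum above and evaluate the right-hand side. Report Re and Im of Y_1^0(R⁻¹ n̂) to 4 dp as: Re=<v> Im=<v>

Need the full column D^1_{m',0} for m'=−1..1 at α=1.2211, β=0.7056, γ=1.7029.
cos(β/2)=0.938409, sin(β/2)=0.345527
d^1_{-1,0}: single k=1 term ⇒ +0.458552;  D = +0.157106+0.430799i
d^1_{0,0}: k∈[0..1] ⇒ +0.880611 -0.119389 = +0.761223;  D = +0.761223+0.000000i
d^1_{1,0}: single k=0 term ⇒ -0.458552;  D = -0.157106+0.430799i
Y_1^{m'}(θ=2.9713,φ=5.6507) and Σ D·Y over m':
  (+0.1571+0.4308i)·(+0.0472+0.0346i)  (+0.7612+0.0000i)·(-0.4815+0.0000i)  (-0.1571+0.4308i)·(-0.0472+0.0346i)
Y_1^0(R⁻¹ n̂) = -0.381539+0.000000i

Re=-0.3815 Im=0.0000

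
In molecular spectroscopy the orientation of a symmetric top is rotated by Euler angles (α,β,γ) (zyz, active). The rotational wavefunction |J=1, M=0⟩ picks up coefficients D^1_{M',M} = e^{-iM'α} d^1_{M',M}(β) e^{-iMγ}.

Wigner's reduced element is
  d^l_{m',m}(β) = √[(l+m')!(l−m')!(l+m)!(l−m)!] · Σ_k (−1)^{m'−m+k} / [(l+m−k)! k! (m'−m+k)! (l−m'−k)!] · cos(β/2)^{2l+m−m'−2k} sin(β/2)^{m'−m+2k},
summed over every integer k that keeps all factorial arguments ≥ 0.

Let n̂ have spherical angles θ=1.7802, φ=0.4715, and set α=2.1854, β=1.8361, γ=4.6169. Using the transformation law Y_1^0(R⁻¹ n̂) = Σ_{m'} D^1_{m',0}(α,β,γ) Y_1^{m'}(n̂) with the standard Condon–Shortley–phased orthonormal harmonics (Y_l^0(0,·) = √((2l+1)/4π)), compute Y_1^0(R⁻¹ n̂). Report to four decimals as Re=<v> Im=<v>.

Need the full column D^1_{m',0} for m'=−1..1 at α=2.1854, β=1.8361, γ=4.6169.
cos(β/2)=0.607370, sin(β/2)=0.794419
d^1_{-1,0}: single k=1 term ⇒ +0.682367;  D = -0.393477+0.557495i
d^1_{0,0}: k∈[0..1] ⇒ +0.368899 -0.631101 = -0.262202;  D = -0.262202+0.000000i
d^1_{1,0}: single k=0 term ⇒ -0.682367;  D = +0.393477+0.557495i
Y_1^{m'}(θ=1.7802,φ=0.4715) and Σ D·Y over m':
  (-0.3935+0.5575i)·(+0.3011-0.1535i)  (-0.2622+0.0000i)·(-0.1016+0.0000i)  (+0.3935+0.5575i)·(-0.3011-0.1535i)
Y_1^0(R⁻¹ n̂) = -0.039144+0.000000i

Re=-0.0391 Im=0.0000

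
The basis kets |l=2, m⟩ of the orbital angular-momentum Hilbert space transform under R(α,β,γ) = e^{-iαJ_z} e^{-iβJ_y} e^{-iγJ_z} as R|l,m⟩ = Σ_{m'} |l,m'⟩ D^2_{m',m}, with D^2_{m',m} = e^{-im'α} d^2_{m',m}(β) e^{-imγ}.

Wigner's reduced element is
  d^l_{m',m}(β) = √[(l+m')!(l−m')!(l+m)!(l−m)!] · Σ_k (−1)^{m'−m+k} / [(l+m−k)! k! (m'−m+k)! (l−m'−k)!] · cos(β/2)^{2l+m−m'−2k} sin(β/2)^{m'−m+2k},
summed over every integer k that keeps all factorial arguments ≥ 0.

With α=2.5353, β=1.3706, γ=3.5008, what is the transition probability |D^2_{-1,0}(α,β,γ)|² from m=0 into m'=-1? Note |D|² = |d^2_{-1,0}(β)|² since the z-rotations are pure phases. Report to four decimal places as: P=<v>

First d^2_{-1,0}(β=1.3706), then the phase factors e^{-i(-1)α} and e^{-i(0)γ}:
Half-angle: c=0.774229, s=0.632905. N=√(1·6·2·2)=4.898979
Admissible k: 1..2 (factorial args all ≥0)
  k=1: (−1)^0·4.8990/(2)·0.7742^3·0.6329^1 = +0.719487
  k=2: (−1)^1·4.8990/(2)·0.7742^1·0.6329^3 = -0.480797
d^2_{-1,0}(1.3706) = +0.719487 -0.480797 = +0.238691
|D^2_{-1,0}|² = |d^2_{-1,0}(β)|² = (+0.238691)² = 0.056973 (the z-rotation phases have unit modulus)

P=0.0570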